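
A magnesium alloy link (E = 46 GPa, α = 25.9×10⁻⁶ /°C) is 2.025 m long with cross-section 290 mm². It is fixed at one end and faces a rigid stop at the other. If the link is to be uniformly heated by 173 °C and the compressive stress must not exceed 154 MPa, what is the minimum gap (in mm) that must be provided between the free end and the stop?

Free expansion if unrestrained: δ_free = αΔT L = 25.9×10⁻⁶ × 173 × 2025 = 9.073 mm.
A stress of 154 MPa corresponds to the wall pushing the link back by σL/E = 154×2025/(46×10³) = 6.779 mm.
So the gap has to take up the difference, g_min = δ_free − σL/E = 9.073 − 6.779 = 2.294 mm.

g ≈ 2.29 mm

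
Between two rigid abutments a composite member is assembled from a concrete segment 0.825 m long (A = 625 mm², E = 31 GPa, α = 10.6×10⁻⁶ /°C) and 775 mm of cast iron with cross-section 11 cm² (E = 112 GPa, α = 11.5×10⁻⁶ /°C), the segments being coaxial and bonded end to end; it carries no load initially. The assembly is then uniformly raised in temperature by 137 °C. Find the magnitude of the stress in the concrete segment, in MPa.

If the supports were absent, the total length change would be Σ αᵢΔT Lᵢ = 10.6×10⁻⁶×137×825 + 11.5×10⁻⁶×137×775 = 2.419 mm.
The rigid supports impose zero overall length change; the single axial force P common to all segments must satisfy P Σ Lᵢ/(AᵢEᵢ) = δ_free.
The series flexibility is Σ Lᵢ/(AᵢEᵢ) = 825/(625×31×10³) + 775/(1100×112×10³) = 4.887×10⁻⁵ mm/N.
So P = 2.419 / 4.887×10⁻⁵ = 49.5 kN, compressive.
σ_{concrete} = P / A = 49500 / 625 = 79.2 MPa.

σ ≈ 79.2 MPa (compressive)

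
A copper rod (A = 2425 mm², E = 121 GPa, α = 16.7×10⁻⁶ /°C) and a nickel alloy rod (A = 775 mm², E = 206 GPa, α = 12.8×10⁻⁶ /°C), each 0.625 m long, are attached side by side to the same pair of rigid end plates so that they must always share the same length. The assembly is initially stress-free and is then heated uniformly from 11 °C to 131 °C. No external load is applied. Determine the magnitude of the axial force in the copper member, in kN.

P ≈ 48.4 kN (compressive in the copper)

Equilibrium of a rigid end plate with no external load gives equal and opposite internal forces ±P in the two members. Since α_{copper} > α_{nickel alloy}, heating drives the copper into compression and the nickel alloy into tension.
Compatibility of the two members (thermal + elastic change equal): (α₁ − α₂)ΔT = P·[1/(A₁E₁) + 1/(A₂E₂)].
|α₁ − α₂|·ΔT = 3.9×10⁻⁶ × 120 = 0.000468.
1/(A₁E₁) + 1/(A₂E₂) = 1/(2425×121×10³) + 1/(775×206×10³) = 9.672×10⁻⁹ N⁻¹.
P = 0.000468 / 9.672×10⁻⁹ = 48390 N = 48.39 kN.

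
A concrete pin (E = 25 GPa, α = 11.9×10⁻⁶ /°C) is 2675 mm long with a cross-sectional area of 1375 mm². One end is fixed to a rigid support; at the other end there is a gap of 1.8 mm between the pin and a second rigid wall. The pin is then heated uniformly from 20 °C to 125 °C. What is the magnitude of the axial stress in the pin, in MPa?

σ ≈ 14.4 MPa (compressive)

If the wall were absent the pin would grow by αΔT L = 11.9×10⁻⁶ × 105 × 2675 = 3.342 mm.
The gap closes (δ_free > 1.8 mm) and the wall then resists a further 3.342 − 1.8 = 1.542 mm of expansion.
So σ = E(δ_free − g)/L = 25×10³ × 1.542/2675 = 14.42 MPa.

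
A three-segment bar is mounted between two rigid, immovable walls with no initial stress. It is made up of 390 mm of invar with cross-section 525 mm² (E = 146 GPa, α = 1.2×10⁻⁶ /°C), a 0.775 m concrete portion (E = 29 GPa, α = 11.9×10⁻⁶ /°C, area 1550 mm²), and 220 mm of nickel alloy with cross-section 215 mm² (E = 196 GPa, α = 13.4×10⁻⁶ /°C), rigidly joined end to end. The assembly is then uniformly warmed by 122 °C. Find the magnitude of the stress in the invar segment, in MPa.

With the walls removed the bar would change length by δ_free = Σ αᵢΔT Lᵢ = 1.2×10⁻⁶×122×390 + 11.9×10⁻⁶×122×775 + 13.4×10⁻⁶×122×220 = 1.542 mm.
The rigid supports impose zero overall length change; the single axial force P common to all segments must satisfy P Σ Lᵢ/(AᵢEᵢ) = δ_free.
Σ Lᵢ/(AᵢEᵢ) = 390/(525×146×10³) + 775/(1550×29×10³) + 220/(215×196×10³) = 2.755×10⁻⁵ mm/N.
Hence P = δ_free / Σ(L/AE) = 1.542/2.755×10⁻⁵ = 55.97 kN (compressive).
σ_{invar} = P / A = 55970 / 525 = 106.6 MPa.

σ ≈ 107 MPa (compressive)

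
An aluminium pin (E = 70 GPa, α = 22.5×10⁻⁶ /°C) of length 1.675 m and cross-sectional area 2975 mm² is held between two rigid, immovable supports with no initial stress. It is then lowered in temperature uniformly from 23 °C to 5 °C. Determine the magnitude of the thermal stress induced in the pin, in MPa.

With length fixed, the mechanical strain must cancel the thermal strain αΔT = 22.5×10⁻⁶ × 18 = 405×10⁻⁶.
The stress required to suppress this strain is σ = Eε = 70×10³ × 405×10⁻⁶ = 28.35 MPa, tensile since the pin is trying to contract.

σ ≈ 28.3 MPa (tensile)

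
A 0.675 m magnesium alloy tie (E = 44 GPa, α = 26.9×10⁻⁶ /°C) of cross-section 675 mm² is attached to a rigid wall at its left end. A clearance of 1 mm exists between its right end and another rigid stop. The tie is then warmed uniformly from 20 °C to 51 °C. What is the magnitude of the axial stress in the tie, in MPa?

σ ≈ 0 MPa

Free thermal elongation = αΔT L = 26.9×10⁻⁶ × 31 × 675 = 0.5629 mm.
This is smaller than the 1 mm clearance, so the tie expands freely without reaching the stop — the stress is zero.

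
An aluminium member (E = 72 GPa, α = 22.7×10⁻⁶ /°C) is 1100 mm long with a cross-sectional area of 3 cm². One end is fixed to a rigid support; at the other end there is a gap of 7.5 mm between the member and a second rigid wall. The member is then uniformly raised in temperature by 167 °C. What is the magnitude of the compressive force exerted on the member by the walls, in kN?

Free thermal elongation = αΔT L = 22.7×10⁻⁶ × 167 × 1100 = 4.17 mm.
This is smaller than the 7.5 mm clearance, so the member expands freely without reaching the stop — the stress is zero.

P ≈ 0 kN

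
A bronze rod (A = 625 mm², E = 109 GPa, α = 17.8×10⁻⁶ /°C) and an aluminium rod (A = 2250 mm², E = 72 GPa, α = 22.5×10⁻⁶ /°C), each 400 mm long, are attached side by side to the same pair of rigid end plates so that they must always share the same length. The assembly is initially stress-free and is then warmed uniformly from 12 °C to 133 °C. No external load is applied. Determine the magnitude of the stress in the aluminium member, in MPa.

σ ≈ 12.1 MPa (compressive)

The aluminium has the larger α, so on heating it would change length more than the bronze if both were free. The rigid plates force a common final length, so the aluminium is put into compression and the bronze into tension, with equal and opposite forces P (no external load).
Setting the final lengths equal and cancelling L: (α₁ − α₂)ΔT = P/(A₁E₁) + P/(A₂E₂).
|α₁ − α₂|·ΔT = 4.7×10⁻⁶ × 121 = 0.0005687.
1/(A₁E₁) + 1/(A₂E₂) = 1/(625×109×10³) + 1/(2250×72×10³) = 2.085×10⁻⁸ N⁻¹.
So P = 0.0005687 / 2.085×10⁻⁸ = 27.27 kN.
σ_{aluminium} = P/A₂ = 27270/2250 = 12.12 MPa, compressive.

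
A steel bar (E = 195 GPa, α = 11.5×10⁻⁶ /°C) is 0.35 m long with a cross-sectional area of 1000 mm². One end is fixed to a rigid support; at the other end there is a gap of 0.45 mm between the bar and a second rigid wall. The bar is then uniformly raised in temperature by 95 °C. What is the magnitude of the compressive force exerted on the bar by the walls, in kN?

P ≈ 0 kN

Unrestrained expansion: δ_free = αΔT L = 11.5×10⁻⁶ × 95 × 350 = 0.3824 mm.
Since δ_free = 0.382 mm is less than the 0.45 mm gap, the bar never touches the wall. No axial force develops.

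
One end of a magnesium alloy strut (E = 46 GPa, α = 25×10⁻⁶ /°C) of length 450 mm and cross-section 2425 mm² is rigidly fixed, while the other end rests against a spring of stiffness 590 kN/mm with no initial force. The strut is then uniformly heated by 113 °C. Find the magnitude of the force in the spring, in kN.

Free thermal expansion: δ_free = αΔT L = 25×10⁻⁶ × 113 × 450 = 1.271 mm.
With a force P in the spring, the elastic change of the strut is PL/(AE) and that of the spring is P/k; compatibility requires their sum to equal δ_free.
P [ L/(AE) + 1/k ] = δ_free → P [ 450/(2425×46×10³) + 1/(590×10³) ] = 1.271.
P = 1.271 / 5.729×10⁻⁶ = 221900 N.

P ≈ 222 kN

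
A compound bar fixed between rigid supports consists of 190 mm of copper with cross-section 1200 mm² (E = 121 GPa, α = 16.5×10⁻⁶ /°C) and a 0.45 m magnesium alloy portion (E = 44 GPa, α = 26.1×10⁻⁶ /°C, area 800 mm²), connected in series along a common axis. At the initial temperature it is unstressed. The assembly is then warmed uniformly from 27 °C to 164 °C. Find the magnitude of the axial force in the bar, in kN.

P ≈ 145 kN (compressive)

If the supports were absent, the total length change would be Σ αᵢΔT Lᵢ = 16.5×10⁻⁶×137×190 + 26.1×10⁻⁶×137×450 = 2.039 mm.
The walls prevent any net length change, so an axial force P (same in every segment) develops. Compatibility: P · Σ Lᵢ/(AᵢEᵢ) = δ_free.
Σ Lᵢ/(AᵢEᵢ) = 190/(1200×121×10³) + 450/(800×44×10³) = 1.409×10⁻⁵ mm/N.
So P = 2.039 / 1.409×10⁻⁵ = 144.7 kN, compressive.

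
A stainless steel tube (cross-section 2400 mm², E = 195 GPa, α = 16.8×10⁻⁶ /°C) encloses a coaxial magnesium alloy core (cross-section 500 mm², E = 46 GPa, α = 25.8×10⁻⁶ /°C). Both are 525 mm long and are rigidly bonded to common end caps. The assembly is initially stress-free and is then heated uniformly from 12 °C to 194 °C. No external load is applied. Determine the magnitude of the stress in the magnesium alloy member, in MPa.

The magnesium alloy has the larger α, so on heating it would change length more than the stainless steel if both were free. The rigid plates force a common final length, so the magnesium alloy is put into compression and the stainless steel into tension, with equal and opposite forces P (no external load).
Setting the final lengths equal and cancelling L: (α₁ − α₂)ΔT = P/(A₁E₁) + P/(A₂E₂).
|α₁ − α₂|·ΔT = 9×10⁻⁶ × 182 = 0.001638.
1/(A₁E₁) + 1/(A₂E₂) = 1/(2400×195×10³) + 1/(500×46×10³) = 4.562×10⁻⁸ N⁻¹.
P = 0.001638 / 4.562×10⁻⁸ = 35910 N = 35.91 kN.
σ_{magnesium alloy} = P/A₂ = 35910/500 = 71.82 MPa, compressive.

σ ≈ 71.8 MPa (compressive)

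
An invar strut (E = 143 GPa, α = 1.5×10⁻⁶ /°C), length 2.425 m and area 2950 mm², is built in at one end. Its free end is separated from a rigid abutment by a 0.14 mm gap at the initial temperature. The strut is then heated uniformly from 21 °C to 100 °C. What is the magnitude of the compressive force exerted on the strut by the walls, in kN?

P ≈ 25.6 kN

If the wall were absent the strut would grow by αΔT L = 1.5×10⁻⁶ × 79 × 2425 = 0.2874 mm.
This exceeds the 0.14 mm gap, so the wall pushes back. The portion of expansion that must be recovered elastically is δ_free − gap = 0.2874 − 0.14 = 0.1474 mm.
Compatibility: PL/(AE) = 0.1474 mm, so σ = P/A = E × (0.1474/2425) = 8.69 MPa.
Force on the wall = σA = 8.69 × 2950 mm² = 25.63 kN.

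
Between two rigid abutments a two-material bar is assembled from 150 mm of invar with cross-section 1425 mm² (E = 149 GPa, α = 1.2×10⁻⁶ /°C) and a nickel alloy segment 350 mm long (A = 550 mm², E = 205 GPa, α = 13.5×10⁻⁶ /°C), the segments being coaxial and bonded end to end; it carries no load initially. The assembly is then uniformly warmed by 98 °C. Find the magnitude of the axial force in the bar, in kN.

P ≈ 126 kN (compressive)

If the supports were absent, the total length change would be Σ αᵢΔT Lᵢ = 1.2×10⁻⁶×98×150 + 13.5×10⁻⁶×98×350 = 0.4807 mm.
The rigid supports impose zero overall length change; the single axial force P common to all segments must satisfy P Σ Lᵢ/(AᵢEᵢ) = δ_free.
Σ Lᵢ/(AᵢEᵢ) = 150/(1425×149×10³) + 350/(550×205×10³) = 3.811×10⁻⁶ mm/N.
Hence P = δ_free / Σ(L/AE) = 0.4807/3.811×10⁻⁶ = 126.1 kN (compressive).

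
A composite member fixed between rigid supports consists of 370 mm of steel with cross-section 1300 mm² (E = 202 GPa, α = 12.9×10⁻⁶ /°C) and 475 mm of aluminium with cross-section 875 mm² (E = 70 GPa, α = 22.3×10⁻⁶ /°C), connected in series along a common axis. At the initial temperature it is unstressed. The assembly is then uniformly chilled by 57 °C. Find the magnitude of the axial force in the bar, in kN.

Free thermal contraction of the whole bar: Σ αᵢΔT Lᵢ = 12.9×10⁻⁶×57×370 + 22.3×10⁻⁶×57×475 = 0.8758 mm.
The walls prevent any net length change, so an axial force P (same in every segment) develops. Compatibility: P · Σ Lᵢ/(AᵢEᵢ) = δ_free.
Σ Lᵢ/(AᵢEᵢ) = 370/(1300×202×10³) + 475/(875×70×10³) = 9.164×10⁻⁶ mm/N.
P = 0.8758 / 9.164×10⁻⁶ = 95570 N = 95.57 kN, tensile.

P ≈ 95.6 kN (tensile)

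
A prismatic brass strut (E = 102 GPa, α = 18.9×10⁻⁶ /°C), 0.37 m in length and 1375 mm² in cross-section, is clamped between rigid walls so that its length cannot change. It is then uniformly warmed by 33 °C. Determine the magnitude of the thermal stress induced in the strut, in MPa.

With length fixed, the mechanical strain must cancel the thermal strain αΔT = 18.9×10⁻⁶ × 33 = 623.7×10⁻⁶.
The stress required to suppress this strain is σ = Eε = 102×10³ × 623.7×10⁻⁶ = 63.62 MPa, compressive since the strut is trying to expand.

σ ≈ 63.6 MPa (compressive)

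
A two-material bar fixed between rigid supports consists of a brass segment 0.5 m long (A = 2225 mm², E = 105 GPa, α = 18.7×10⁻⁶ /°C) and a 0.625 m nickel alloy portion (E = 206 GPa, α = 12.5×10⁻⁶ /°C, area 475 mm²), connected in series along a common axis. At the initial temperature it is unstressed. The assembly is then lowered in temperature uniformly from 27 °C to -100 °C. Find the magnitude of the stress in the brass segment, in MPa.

σ ≈ 115 MPa (tensile)

With the walls removed the bar would change length by δ_free = Σ αᵢΔT Lᵢ = 18.7×10⁻⁶×127×500 + 12.5×10⁻⁶×127×625 = 2.18 mm.
Since the ends are fixed, an axial force P builds up, equal in every segment, with P · Σ Lᵢ/(AᵢEᵢ) = δ_free.
The series flexibility is Σ Lᵢ/(AᵢEᵢ) = 500/(2225×105×10³) + 625/(475×206×10³) = 8.528×10⁻⁶ mm/N.
Hence P = δ_free / Σ(L/AE) = 2.18/8.528×10⁻⁶ = 255.6 kN (tensile).
σ_{brass} = P / A = 255600 / 2225 = 114.9 MPa.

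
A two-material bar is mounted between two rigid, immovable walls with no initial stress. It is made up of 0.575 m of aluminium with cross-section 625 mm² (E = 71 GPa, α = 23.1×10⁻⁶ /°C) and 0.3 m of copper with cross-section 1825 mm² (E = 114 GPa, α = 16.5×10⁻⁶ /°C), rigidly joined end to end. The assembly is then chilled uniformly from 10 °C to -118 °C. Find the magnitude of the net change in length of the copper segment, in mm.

|ΔL| ≈ 0.4 mm

If the supports were absent, the total length change would be Σ αᵢΔT Lᵢ = 23.1×10⁻⁶×128×575 + 16.5×10⁻⁶×128×300 = 2.334 mm.
The walls prevent any net length change, so an axial force P (same in every segment) develops. Compatibility: P · Σ Lᵢ/(AᵢEᵢ) = δ_free.
The series flexibility is Σ Lᵢ/(AᵢEᵢ) = 575/(625×71×10³) + 300/(1825×114×10³) = 1.44×10⁻⁵ mm/N.
P = 2.334 / 1.44×10⁻⁵ = 162100 N = 162.1 kN, tensile.
For the copper segment, free thermal change = 16.5×10⁻⁶×128×300 = 0.6336 mm and elastic change from P = 162100×300/(1825×114×10³) = 0.2337 mm; these oppose, so the net change is 0.4 mm (segment shortens).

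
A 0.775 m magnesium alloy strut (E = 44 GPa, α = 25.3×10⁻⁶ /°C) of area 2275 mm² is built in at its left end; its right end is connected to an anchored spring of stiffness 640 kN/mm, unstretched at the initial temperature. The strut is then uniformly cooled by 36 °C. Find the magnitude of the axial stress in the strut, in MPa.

σ ≈ 33.3 MPa (tensile)

Free thermal contraction: δ_free = αΔT L = 25.3×10⁻⁶ × 36 × 775 = 0.7059 mm.
Let P be the tensile force in the spring. The strut extends elastically by PL/(AE) and the spring stretches by P/k; together these equal δ_free.
So P = δ_free / [L/(AE) + 1/k] = 0.7059 / [ 775/(2275×44×10³) + 1/(640×10³) ].
P = 0.7059 / 9.305×10⁻⁶ = 75860 N.
σ = P/A = 75860/2275 = 33.35 MPa.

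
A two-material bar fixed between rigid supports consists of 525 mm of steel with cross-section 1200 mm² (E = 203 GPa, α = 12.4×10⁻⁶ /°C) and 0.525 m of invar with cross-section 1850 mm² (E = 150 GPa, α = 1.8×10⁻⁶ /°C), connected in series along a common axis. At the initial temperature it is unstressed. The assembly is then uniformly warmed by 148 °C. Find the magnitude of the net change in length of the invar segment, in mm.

With the walls removed the bar would change length by δ_free = Σ αᵢΔT Lᵢ = 12.4×10⁻⁶×148×525 + 1.8×10⁻⁶×148×525 = 1.103 mm.
The rigid supports impose zero overall length change; the single axial force P common to all segments must satisfy P Σ Lᵢ/(AᵢEᵢ) = δ_free.
Σ Lᵢ/(AᵢEᵢ) = 525/(1200×203×10³) + 525/(1850×150×10³) = 4.047×10⁻⁶ mm/N.
Hence P = δ_free / Σ(L/AE) = 1.103/4.047×10⁻⁶ = 272.6 kN (compressive).
For the invar segment, free thermal change = 1.8×10⁻⁶×148×525 = 0.1399 mm and elastic change from P = 272600×525/(1850×150×10³) = 0.5158 mm; these oppose, so the net change is 0.376 mm (segment shortens).

|ΔL| ≈ 0.376 mm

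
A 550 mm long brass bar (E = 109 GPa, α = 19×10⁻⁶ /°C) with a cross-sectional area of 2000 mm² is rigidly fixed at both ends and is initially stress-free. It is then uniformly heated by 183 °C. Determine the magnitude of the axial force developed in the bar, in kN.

The ends cannot move, so σ = EαΔT = 109×10³ × 19×10⁻⁶ × 183 = 379 MPa.
Then P = σA = 379 × 2000 mm² = 758 kN, compressive.

P ≈ 758 kN (compressive)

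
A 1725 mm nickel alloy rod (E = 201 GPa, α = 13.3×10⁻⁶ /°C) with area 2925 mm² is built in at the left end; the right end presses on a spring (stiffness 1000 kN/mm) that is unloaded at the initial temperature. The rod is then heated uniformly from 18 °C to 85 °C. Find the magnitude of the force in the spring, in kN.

Free thermal expansion: δ_free = αΔT L = 13.3×10⁻⁶ × 67 × 1725 = 1.537 mm.
Let P be the compressive force at the spring. The rod shortens elastically by PL/(AE) and the spring compresses by P/k; together these equal δ_free.
So P = δ_free / [L/(AE) + 1/k] = 1.537 / [ 1725/(2925×201×10³) + 1/(1000×10³) ].
P = 1.537 / 3.934×10⁻⁶ = 390700 N.

P ≈ 391 kN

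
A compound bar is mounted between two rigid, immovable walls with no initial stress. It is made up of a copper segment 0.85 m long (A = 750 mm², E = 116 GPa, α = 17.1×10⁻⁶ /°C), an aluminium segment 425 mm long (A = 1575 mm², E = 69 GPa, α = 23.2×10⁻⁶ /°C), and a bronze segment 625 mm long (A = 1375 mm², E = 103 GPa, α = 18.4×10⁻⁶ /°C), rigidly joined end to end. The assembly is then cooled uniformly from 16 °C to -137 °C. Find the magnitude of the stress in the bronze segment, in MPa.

If the supports were absent, the total length change would be Σ αᵢΔT Lᵢ = 17.1×10⁻⁶×153×850 + 23.2×10⁻⁶×153×425 + 18.4×10⁻⁶×153×625 = 5.492 mm.
The walls prevent any net length change, so an axial force P (same in every segment) develops. Compatibility: P · Σ Lᵢ/(AᵢEᵢ) = δ_free.
Σ Lᵢ/(AᵢEᵢ) = 850/(750×116×10³) + 425/(1575×69×10³) + 625/(1375×103×10³) = 1.809×10⁻⁵ mm/N.
So P = 5.492 / 1.809×10⁻⁵ = 303.5 kN, tensile.
σ_{bronze} = P / A = 303500 / 1375 = 220.7 MPa.

σ ≈ 221 MPa (tensile)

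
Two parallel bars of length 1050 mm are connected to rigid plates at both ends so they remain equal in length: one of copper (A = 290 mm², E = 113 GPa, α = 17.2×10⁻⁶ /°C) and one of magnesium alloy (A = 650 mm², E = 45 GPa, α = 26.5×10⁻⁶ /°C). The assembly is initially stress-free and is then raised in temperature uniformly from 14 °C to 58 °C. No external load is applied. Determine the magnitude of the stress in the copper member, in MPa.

Both members must finish at the same length. With the larger α, the magnesium alloy tends to over-expand; the plates restrain it, putting the magnesium alloy in compression and the copper in tension. With no external load the two internal forces are equal and opposite, magnitude P.
Compatibility of the two members (thermal + elastic change equal): (α₁ − α₂)ΔT = P·[1/(A₁E₁) + 1/(A₂E₂)].
|α₁ − α₂|·ΔT = 9.3×10⁻⁶ × 44 = 0.0004092.
1/(A₁E₁) + 1/(A₂E₂) = 1/(290×113×10³) + 1/(650×45×10³) = 6.47×10⁻⁸ N⁻¹.
P = 0.0004092 / 6.47×10⁻⁸ = 6324 N = 6.324 kN.
σ_{copper} = P/A₁ = 6324/290 = 21.81 MPa, tensile.

σ ≈ 21.8 MPa (tensile)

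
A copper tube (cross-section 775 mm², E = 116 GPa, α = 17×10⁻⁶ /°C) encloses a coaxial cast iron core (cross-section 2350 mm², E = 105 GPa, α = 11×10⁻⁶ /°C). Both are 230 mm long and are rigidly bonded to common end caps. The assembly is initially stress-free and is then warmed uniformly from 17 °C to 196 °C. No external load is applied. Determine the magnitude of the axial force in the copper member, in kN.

P ≈ 70.8 kN (compressive in the copper)

Equilibrium of a rigid end plate with no external load gives equal and opposite internal forces ±P in the two members. Since α_{copper} > α_{cast iron}, heating drives the copper into compression and the cast iron into tension.
Setting the final lengths equal and cancelling L: (α₁ − α₂)ΔT = P/(A₁E₁) + P/(A₂E₂).
|α₁ − α₂|·ΔT = 6×10⁻⁶ × 179 = 0.001074.
1/(A₁E₁) + 1/(A₂E₂) = 1/(775×116×10³) + 1/(2350×105×10³) = 1.518×10⁻⁸ N⁻¹.
P = 0.001074 / 1.518×10⁻⁸ = 70770 N = 70.77 kN.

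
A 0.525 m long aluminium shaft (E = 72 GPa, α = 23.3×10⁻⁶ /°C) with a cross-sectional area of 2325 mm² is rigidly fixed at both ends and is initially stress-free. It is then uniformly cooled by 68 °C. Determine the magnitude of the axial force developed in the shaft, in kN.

Full restraint means ε = 0, so the stress is σ = EαΔT = 72×10³ × 23.3×10⁻⁶ × 68 = 114.1 MPa.
Axial force P = σA = 114.1 × 2325 = 265200 N = 265.2 kN, tensile.

P ≈ 265 kN (tensile)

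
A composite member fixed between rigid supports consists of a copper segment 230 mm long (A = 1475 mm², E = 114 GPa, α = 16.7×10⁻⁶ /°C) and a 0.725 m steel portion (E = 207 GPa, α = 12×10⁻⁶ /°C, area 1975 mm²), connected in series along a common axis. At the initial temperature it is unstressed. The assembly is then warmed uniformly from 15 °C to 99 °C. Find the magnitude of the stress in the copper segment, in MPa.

With the walls removed the bar would change length by δ_free = Σ αᵢΔT Lᵢ = 16.7×10⁻⁶×84×230 + 12×10⁻⁶×84×725 = 1.053 mm.
Since the ends are fixed, an axial force P builds up, equal in every segment, with P · Σ Lᵢ/(AᵢEᵢ) = δ_free.
The series flexibility is Σ Lᵢ/(AᵢEᵢ) = 230/(1475×114×10³) + 725/(1975×207×10³) = 3.141×10⁻⁶ mm/N.
So P = 1.053 / 3.141×10⁻⁶ = 335.4 kN, compressive.
σ_{copper} = P / A = 335400 / 1475 = 227.4 MPa.

σ ≈ 227 MPa (compressive)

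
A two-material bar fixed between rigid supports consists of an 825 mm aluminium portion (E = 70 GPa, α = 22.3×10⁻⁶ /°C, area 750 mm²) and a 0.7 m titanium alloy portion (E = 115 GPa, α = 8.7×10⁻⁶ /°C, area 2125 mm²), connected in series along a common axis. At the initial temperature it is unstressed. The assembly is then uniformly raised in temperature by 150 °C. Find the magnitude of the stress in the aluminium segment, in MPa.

Free thermal expansion of the whole bar: Σ αᵢΔT Lᵢ = 22.3×10⁻⁶×150×825 + 8.7×10⁻⁶×150×700 = 3.673 mm.
Since the ends are fixed, an axial force P builds up, equal in every segment, with P · Σ Lᵢ/(AᵢEᵢ) = δ_free.
Σ Lᵢ/(AᵢEᵢ) = 825/(750×70×10³) + 700/(2125×115×10³) = 1.858×10⁻⁵ mm/N.
P = 3.673 / 1.858×10⁻⁵ = 197700 N = 197.7 kN, compressive.
σ_{aluminium} = P / A = 197700 / 750 = 263.6 MPa.

σ ≈ 264 MPa (compressive)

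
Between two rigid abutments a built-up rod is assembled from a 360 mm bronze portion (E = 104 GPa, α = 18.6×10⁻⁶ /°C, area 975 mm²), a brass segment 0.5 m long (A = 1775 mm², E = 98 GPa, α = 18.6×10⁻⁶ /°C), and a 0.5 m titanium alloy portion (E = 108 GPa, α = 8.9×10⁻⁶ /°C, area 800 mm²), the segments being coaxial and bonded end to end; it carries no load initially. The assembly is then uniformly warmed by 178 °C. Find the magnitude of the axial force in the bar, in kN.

Free thermal expansion of the whole bar: Σ αᵢΔT Lᵢ = 18.6×10⁻⁶×178×360 + 18.6×10⁻⁶×178×500 + 8.9×10⁻⁶×178×500 = 3.639 mm.
Since the ends are fixed, an axial force P builds up, equal in every segment, with P · Σ Lᵢ/(AᵢEᵢ) = δ_free.
The series flexibility is Σ Lᵢ/(AᵢEᵢ) = 360/(975×104×10³) + 500/(1775×98×10³) + 500/(800×108×10³) = 1.221×10⁻⁵ mm/N.
So P = 3.639 / 1.221×10⁻⁵ = 298 kN, compressive.

P ≈ 298 kN (compressive)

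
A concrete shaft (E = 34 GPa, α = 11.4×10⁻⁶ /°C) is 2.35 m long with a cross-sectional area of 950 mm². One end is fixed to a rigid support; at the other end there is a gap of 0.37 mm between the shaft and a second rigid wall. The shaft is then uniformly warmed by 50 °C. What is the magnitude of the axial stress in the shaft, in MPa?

σ ≈ 14 MPa (compressive)

If the wall were absent the shaft would grow by αΔT L = 11.4×10⁻⁶ × 50 × 2350 = 1.339 mm.
The gap closes (δ_free > 0.37 mm) and the wall then resists a further 1.339 − 0.37 = 0.9695 mm of expansion.
So σ = E(δ_free − g)/L = 34×10³ × 0.9695/2350 = 14.03 MPa.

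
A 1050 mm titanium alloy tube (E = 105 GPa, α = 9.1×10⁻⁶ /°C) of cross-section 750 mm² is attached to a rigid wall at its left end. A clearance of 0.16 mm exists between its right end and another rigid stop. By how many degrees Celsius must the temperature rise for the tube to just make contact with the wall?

ΔT ≈ 16.7 °C

Contact occurs when the free expansion equals the gap: αΔT L = 0.16 mm.
ΔT = 0.16 / (9.1×10⁻⁶ × 1050) = 16.75 °C.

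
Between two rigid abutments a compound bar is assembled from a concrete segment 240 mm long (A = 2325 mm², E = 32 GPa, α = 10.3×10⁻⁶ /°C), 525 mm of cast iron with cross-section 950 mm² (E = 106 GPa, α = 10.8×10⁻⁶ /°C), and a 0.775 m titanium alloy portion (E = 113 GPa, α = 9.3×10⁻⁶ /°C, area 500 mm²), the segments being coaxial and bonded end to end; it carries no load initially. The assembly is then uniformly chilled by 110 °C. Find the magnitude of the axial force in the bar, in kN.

P ≈ 76.2 kN (tensile)

With the walls removed the bar would change length by δ_free = Σ αᵢΔT Lᵢ = 10.3×10⁻⁶×110×240 + 10.8×10⁻⁶×110×525 + 9.3×10⁻⁶×110×775 = 1.688 mm.
Since the ends are fixed, an axial force P builds up, equal in every segment, with P · Σ Lᵢ/(AᵢEᵢ) = δ_free.
Σ Lᵢ/(AᵢEᵢ) = 240/(2325×32×10³) + 525/(950×106×10³) + 775/(500×113×10³) = 2.216×10⁻⁵ mm/N.
Hence P = δ_free / Σ(L/AE) = 1.688/2.216×10⁻⁵ = 76.21 kN (tensile).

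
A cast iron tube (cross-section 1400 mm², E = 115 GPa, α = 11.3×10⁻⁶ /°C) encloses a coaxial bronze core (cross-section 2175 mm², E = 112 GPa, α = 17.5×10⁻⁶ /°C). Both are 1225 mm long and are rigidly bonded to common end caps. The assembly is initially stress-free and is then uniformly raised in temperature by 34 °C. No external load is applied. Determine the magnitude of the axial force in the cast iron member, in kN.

P ≈ 20.4 kN (tensile in the cast iron)

Equilibrium of a rigid end plate with no external load gives equal and opposite internal forces ±P in the two members. Since α_{bronze} > α_{cast iron}, heating drives the bronze into compression and the cast iron into tension.
Setting the final lengths equal and cancelling L: (α₁ − α₂)ΔT = P/(A₁E₁) + P/(A₂E₂).
|α₁ − α₂|·ΔT = 6.2×10⁻⁶ × 34 = 0.0002108.
1/(A₁E₁) + 1/(A₂E₂) = 1/(1400×115×10³) + 1/(2175×112×10³) = 1.032×10⁻⁸ N⁻¹.
So P = 0.0002108 / 1.032×10⁻⁸ = 20.43 kN.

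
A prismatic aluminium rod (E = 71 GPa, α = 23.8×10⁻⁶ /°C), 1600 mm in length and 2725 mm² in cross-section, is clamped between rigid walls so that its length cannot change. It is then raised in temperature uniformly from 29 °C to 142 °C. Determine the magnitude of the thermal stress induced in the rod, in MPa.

σ ≈ 191 MPa (compressive)

The supports are rigid, so the total axial strain is zero. The restrained thermal strain is ε = αΔT = 23.8×10⁻⁶ × 113 = 2689.4×10⁻⁶.
The stress required to suppress this strain is σ = Eε = 71×10³ × 2689.4×10⁻⁶ = 190.9 MPa, compressive since the rod is trying to expand.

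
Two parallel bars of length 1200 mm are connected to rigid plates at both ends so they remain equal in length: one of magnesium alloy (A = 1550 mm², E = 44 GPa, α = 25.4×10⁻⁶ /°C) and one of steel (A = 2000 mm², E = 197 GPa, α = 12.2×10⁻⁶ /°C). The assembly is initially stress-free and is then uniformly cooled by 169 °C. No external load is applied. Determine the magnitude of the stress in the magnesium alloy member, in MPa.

Equilibrium of a rigid end plate with no external load gives equal and opposite internal forces ±P in the two members. Since α_{magnesium alloy} > α_{steel}, cooling drives the magnesium alloy into tension and the steel into compression.
Equating the net (thermal + elastic) strains gives |α₁ − α₂|·ΔT = P·[1/(A₁E₁) + 1/(A₂E₂)].
|α₁ − α₂|·ΔT = 13.2×10⁻⁶ × 169 = 0.002231.
1/(A₁E₁) + 1/(A₂E₂) = 1/(1550×44×10³) + 1/(2000×197×10³) = 1.72×10⁻⁸ N⁻¹.
So P = 0.002231 / 1.72×10⁻⁸ = 129.7 kN.
σ_{magnesium alloy} = P/A₁ = 129700/1550 = 83.67 MPa, tensile.

σ ≈ 83.7 MPa (tensile)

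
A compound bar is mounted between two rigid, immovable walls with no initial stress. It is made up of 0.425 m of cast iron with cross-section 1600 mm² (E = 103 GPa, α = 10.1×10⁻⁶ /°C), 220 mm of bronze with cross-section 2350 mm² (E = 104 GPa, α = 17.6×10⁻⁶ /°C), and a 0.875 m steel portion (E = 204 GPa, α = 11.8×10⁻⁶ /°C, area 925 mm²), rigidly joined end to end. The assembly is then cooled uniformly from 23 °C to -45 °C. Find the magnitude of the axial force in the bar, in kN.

P ≈ 155 kN (tensile)

Free thermal contraction of the whole bar: Σ αᵢΔT Lᵢ = 10.1×10⁻⁶×68×425 + 17.6×10⁻⁶×68×220 + 11.8×10⁻⁶×68×875 = 1.257 mm.
The walls prevent any net length change, so an axial force P (same in every segment) develops. Compatibility: P · Σ Lᵢ/(AᵢEᵢ) = δ_free.
The series flexibility is Σ Lᵢ/(AᵢEᵢ) = 425/(1600×103×10³) + 220/(2350×104×10³) + 875/(925×204×10³) = 8.116×10⁻⁶ mm/N.
P = 1.257 / 8.116×10⁻⁶ = 154900 N = 154.9 kN, tensile.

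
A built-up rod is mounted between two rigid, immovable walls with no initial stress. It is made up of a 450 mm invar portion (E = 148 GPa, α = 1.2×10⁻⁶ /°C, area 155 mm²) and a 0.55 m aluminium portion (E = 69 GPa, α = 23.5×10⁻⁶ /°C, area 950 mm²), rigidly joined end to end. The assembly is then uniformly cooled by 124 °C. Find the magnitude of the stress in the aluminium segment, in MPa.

σ ≈ 62.8 MPa (tensile)

If the supports were absent, the total length change would be Σ αᵢΔT Lᵢ = 1.2×10⁻⁶×124×450 + 23.5×10⁻⁶×124×550 = 1.67 mm.
The walls prevent any net length change, so an axial force P (same in every segment) develops. Compatibility: P · Σ Lᵢ/(AᵢEᵢ) = δ_free.
The series flexibility is Σ Lᵢ/(AᵢEᵢ) = 450/(155×148×10³) + 550/(950×69×10³) = 2.801×10⁻⁵ mm/N.
Hence P = δ_free / Σ(L/AE) = 1.67/2.801×10⁻⁵ = 59.62 kN (tensile).
σ_{aluminium} = P / A = 59620 / 950 = 62.75 MPa.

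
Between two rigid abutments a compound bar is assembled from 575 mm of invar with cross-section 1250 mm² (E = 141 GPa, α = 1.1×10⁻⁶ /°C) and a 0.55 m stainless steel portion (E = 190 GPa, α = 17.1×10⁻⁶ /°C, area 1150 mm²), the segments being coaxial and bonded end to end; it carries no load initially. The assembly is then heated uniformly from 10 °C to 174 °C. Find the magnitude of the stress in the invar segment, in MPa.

With the walls removed the bar would change length by δ_free = Σ αᵢΔT Lᵢ = 1.1×10⁻⁶×164×575 + 17.1×10⁻⁶×164×550 = 1.646 mm.
The rigid supports impose zero overall length change; the single axial force P common to all segments must satisfy P Σ Lᵢ/(AᵢEᵢ) = δ_free.
The series flexibility is Σ Lᵢ/(AᵢEᵢ) = 575/(1250×141×10³) + 550/(1150×190×10³) = 5.78×10⁻⁶ mm/N.
P = 1.646 / 5.78×10⁻⁶ = 284800 N = 284.8 kN, compressive.
σ_{invar} = P / A = 284800 / 1250 = 227.9 MPa.

σ ≈ 228 MPa (compressive)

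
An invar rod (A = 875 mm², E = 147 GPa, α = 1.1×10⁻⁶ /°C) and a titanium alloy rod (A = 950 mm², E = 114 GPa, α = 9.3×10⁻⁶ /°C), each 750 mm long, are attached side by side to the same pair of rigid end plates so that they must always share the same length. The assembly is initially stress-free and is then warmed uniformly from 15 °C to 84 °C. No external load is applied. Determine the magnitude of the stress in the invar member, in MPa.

σ ≈ 38 MPa (tensile)

The titanium alloy has the larger α, so on heating it would change length more than the invar if both were free. The rigid plates force a common final length, so the titanium alloy is put into compression and the invar into tension, with equal and opposite forces P (no external load).
Compatibility of the two members (thermal + elastic change equal): (α₁ − α₂)ΔT = P·[1/(A₁E₁) + 1/(A₂E₂)].
|α₁ − α₂|·ΔT = 8.2×10⁻⁶ × 69 = 0.0005658.
1/(A₁E₁) + 1/(A₂E₂) = 1/(875×147×10³) + 1/(950×114×10³) = 1.701×10⁻⁸ N⁻¹.
P = 0.0005658 / 1.701×10⁻⁸ = 33270 N = 33.27 kN.
σ_{invar} = P/A₁ = 33270/875 = 38.02 MPa, tensile.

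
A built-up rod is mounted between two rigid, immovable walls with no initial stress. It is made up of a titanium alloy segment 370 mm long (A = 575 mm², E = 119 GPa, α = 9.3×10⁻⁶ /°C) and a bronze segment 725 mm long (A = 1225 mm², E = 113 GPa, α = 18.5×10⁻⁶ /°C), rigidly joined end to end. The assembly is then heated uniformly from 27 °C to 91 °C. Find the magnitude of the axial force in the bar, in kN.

P ≈ 101 kN (compressive)

If the supports were absent, the total length change would be Σ αᵢΔT Lᵢ = 9.3×10⁻⁶×64×370 + 18.5×10⁻⁶×64×725 = 1.079 mm.
Since the ends are fixed, an axial force P builds up, equal in every segment, with P · Σ Lᵢ/(AᵢEᵢ) = δ_free.
Σ Lᵢ/(AᵢEᵢ) = 370/(575×119×10³) + 725/(1225×113×10³) = 1.064×10⁻⁵ mm/N.
P = 1.079 / 1.064×10⁻⁵ = 101300 N = 101.3 kN, compressive.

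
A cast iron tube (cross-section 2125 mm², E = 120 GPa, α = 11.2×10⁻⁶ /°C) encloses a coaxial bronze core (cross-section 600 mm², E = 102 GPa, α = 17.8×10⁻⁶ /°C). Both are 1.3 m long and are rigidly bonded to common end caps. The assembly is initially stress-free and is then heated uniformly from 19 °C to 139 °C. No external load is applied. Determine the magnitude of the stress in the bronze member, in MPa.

σ ≈ 65.1 MPa (compressive)

Both members must finish at the same length. With the larger α, the bronze tends to over-expand; the plates restrain it, putting the bronze in compression and the cast iron in tension. With no external load the two internal forces are equal and opposite, magnitude P.
Equating the net (thermal + elastic) strains gives |α₁ − α₂|·ΔT = P·[1/(A₁E₁) + 1/(A₂E₂)].
|α₁ − α₂|·ΔT = 6.6×10⁻⁶ × 120 = 0.000792.
1/(A₁E₁) + 1/(A₂E₂) = 1/(2125×120×10³) + 1/(600×102×10³) = 2.026×10⁻⁸ N⁻¹.
So P = 0.000792 / 2.026×10⁻⁸ = 39.09 kN.
σ_{bronze} = P/A₂ = 39090/600 = 65.15 MPa, compressive.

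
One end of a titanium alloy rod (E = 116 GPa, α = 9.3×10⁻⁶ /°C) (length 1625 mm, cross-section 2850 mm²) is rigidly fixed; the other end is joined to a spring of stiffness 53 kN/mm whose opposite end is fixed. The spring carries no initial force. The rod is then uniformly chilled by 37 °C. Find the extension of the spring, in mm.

Free thermal contraction: δ_free = αΔT L = 9.3×10⁻⁶ × 37 × 1625 = 0.5592 mm.
With a force P in the spring, the elastic change of the rod is PL/(AE) and that of the spring is P/k; compatibility requires their sum to equal δ_free.
P [ L/(AE) + 1/k ] = δ_free → P [ 1625/(2850×116×10³) + 1/(53×10³) ] = 0.5592.
P = 0.5592 / 2.378×10⁻⁵ = 23510 N.
Spring extension = P/k = 23510/(53×10³) = 0.4436 mm.

δ ≈ 0.444 mm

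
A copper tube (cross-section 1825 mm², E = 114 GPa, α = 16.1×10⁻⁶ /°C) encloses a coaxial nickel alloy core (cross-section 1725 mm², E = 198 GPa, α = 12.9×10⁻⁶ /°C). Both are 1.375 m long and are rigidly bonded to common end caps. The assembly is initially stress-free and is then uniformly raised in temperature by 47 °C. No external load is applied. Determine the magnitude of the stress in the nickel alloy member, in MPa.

σ ≈ 11.3 MPa (tensile)

Equilibrium of a rigid end plate with no external load gives equal and opposite internal forces ±P in the two members. Since α_{copper} > α_{nickel alloy}, heating drives the copper into compression and the nickel alloy into tension.
Compatibility of the two members (thermal + elastic change equal): (α₁ − α₂)ΔT = P·[1/(A₁E₁) + 1/(A₂E₂)].
|α₁ − α₂|·ΔT = 3.2×10⁻⁶ × 47 = 0.0001504.
1/(A₁E₁) + 1/(A₂E₂) = 1/(1825×114×10³) + 1/(1725×198×10³) = 7.734×10⁻⁹ N⁻¹.
P = 0.0001504 / 7.734×10⁻⁹ = 19450 N = 19.45 kN.
σ_{nickel alloy} = P/A₂ = 19450/1725 = 11.27 MPa, tensile.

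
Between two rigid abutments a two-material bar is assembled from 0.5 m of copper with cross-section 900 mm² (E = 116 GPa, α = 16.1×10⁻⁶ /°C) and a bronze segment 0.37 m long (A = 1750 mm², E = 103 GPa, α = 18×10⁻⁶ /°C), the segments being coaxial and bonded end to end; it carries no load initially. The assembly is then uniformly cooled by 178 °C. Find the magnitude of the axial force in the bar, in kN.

P ≈ 383 kN (tensile)

Free thermal contraction of the whole bar: Σ αᵢΔT Lᵢ = 16.1×10⁻⁶×178×500 + 18×10⁻⁶×178×370 = 2.618 mm.
The rigid supports impose zero overall length change; the single axial force P common to all segments must satisfy P Σ Lᵢ/(AᵢEᵢ) = δ_free.
Σ Lᵢ/(AᵢEᵢ) = 500/(900×116×10³) + 370/(1750×103×10³) = 6.842×10⁻⁶ mm/N.
P = 2.618 / 6.842×10⁻⁶ = 382700 N = 382.7 kN, tensile.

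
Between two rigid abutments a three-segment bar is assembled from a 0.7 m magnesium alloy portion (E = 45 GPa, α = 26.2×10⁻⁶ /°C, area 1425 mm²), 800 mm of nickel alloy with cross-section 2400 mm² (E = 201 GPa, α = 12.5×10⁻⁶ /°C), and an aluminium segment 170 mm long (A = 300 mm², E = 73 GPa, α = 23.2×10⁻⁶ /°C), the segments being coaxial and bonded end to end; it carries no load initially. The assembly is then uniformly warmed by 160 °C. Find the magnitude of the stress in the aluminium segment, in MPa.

σ ≈ 847 MPa (compressive)

If the supports were absent, the total length change would be Σ αᵢΔT Lᵢ = 26.2×10⁻⁶×160×700 + 12.5×10⁻⁶×160×800 + 23.2×10⁻⁶×160×170 = 5.165 mm.
Since the ends are fixed, an axial force P builds up, equal in every segment, with P · Σ Lᵢ/(AᵢEᵢ) = δ_free.
Σ Lᵢ/(AᵢEᵢ) = 700/(1425×45×10³) + 800/(2400×201×10³) + 170/(300×73×10³) = 2.034×10⁻⁵ mm/N.
So P = 5.165 / 2.034×10⁻⁵ = 254 kN, compressive.
σ_{aluminium} = P / A = 254000 / 300 = 846.6 MPa.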